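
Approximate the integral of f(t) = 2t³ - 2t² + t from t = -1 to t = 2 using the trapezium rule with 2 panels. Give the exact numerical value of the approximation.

h = (2 − (-1))/2 = 1.5.
Nodes t₀,…,t₂ = -1, 0.5, 2.
f(t) = 2t³ - 2t² + t: f₀=-5, f₁=0.25, f₂=10.
(h/2)·[f₀ + 2f₁ + f₂] = 0.75·(5.5) = 4.125.

4.125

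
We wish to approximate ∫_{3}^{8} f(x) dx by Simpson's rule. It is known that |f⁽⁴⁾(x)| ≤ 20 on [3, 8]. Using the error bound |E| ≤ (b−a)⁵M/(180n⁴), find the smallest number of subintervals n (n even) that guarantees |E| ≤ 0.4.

6

Need 62500/(180n⁴) ≤ 0.4.
n⁴ ≥ 62500/(180·0.4) = 868.056 ⇒ n ≥ 5.4280, so the smallest even n is 6. (n must be even for Simpson's rule.)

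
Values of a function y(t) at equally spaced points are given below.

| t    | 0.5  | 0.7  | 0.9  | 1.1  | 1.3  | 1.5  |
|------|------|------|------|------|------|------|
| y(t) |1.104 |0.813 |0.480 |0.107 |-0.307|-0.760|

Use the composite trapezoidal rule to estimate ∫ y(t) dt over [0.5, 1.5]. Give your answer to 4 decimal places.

0.2530

h = 0.2, n = 5.
(h/2)·[y₀ + 2y₁ + 2y₂ + 2y₃ + 2y₄ + y₅] = 0.1·(2.530) = 0.2530.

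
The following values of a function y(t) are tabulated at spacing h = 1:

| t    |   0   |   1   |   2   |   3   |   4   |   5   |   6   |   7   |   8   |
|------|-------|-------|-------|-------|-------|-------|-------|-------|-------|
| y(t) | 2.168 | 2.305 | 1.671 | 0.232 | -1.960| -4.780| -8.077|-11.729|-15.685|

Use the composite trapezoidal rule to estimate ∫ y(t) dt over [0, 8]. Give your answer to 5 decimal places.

h = 1, n = 8.
(h/2)·[y₀ + 2y₁ + 2y₂ + 2y₃ + 2y₄ + 2y₅ + 2y₆ + 2y₇ + y₈] = 0.5·(-58.193) = -29.09650.

-29.09650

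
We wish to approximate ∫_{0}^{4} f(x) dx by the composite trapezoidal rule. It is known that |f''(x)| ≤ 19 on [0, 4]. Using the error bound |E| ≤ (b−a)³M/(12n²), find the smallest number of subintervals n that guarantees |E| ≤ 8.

Need 1216/(12n²) ≤ 8.
n² ≥ 1216/(12·8) = 12.6667 ⇒ n ≥ 3.5590, so the smallest n is 4.

4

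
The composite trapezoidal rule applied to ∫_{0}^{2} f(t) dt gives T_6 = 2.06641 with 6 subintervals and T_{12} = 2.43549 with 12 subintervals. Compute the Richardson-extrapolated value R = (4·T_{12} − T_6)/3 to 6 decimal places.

R = (4·T_{12} − T_6) / 3 = (4·2.43549 − 2.06641)/3 = (7.67555)/3 = 2.558517.

2.558517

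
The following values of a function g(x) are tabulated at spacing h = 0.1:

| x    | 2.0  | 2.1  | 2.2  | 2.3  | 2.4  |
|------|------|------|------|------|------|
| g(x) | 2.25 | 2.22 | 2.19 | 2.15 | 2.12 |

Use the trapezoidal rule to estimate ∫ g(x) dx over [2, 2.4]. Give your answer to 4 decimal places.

h = 0.1, n = 4.
(h/2)·[y₀ + 2y₁ + 2y₂ + 2y₃ + y₄] = 0.05·(17.49) = 0.8745.

0.8745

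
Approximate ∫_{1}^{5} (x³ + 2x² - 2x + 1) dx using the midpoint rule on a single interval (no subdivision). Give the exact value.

160

M = (b−a)·f(3) = 4·(40) = 160.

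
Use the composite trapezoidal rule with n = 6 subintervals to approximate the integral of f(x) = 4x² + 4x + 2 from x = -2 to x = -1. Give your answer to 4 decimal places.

h = (-1 − (-2))/6 = 0.166667.
Nodes x₀,…,x₆ = -2, -1.833333, -1.666667, -1.5, -1.333333, -1.166667, -1.
f(x) = 4x² + 4x + 2: f₀=10, f₁=8.111111, f₂=6.444444, f₃=5, f₄=3.777778, f₅=2.777778, f₆=2.
(h/2)·[f₀ + 2f₁ + 2f₂ + 2f₃ + 2f₄ + 2f₅ + f₆] = 0.083333·(64.222222) = 5.3519.

5.3519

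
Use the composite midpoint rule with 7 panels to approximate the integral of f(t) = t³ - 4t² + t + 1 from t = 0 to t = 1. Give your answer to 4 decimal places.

0.4209

h = (1 − 0)/7 = 0.142857.
Midpoints m₁,…,m₇ = 0.071429, 0.214286, 0.357143, 0.5, 0.642857, 0.785714, 0.928571.
f(m₁)=1.051385, f(m₂)=1.040452, f(m₃)=0.892493, f(m₄)=0.625, f(m₅)=0.255466, f(m₆)=-0.198615, f(m₇)=-0.719752.
h·[f(m₁) + f(m₂) + f(m₃) + f(m₄) + f(m₅) + f(m₆) + f(m₇)] = 0.142857·(2.946429) = 0.4209.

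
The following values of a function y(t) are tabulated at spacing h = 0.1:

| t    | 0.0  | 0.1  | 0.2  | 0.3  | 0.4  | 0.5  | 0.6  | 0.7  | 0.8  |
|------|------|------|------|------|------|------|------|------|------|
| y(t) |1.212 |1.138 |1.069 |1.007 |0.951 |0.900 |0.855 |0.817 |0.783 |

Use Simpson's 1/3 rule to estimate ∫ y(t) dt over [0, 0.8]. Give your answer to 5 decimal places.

h = 0.1, n = 8.
(h/3)·[y₀ + 4y₁ + 2y₂ + 4y₃ + 2y₄ + 4y₅ + 2y₆ + 4y₇ + y₈] = 0.033333·(23.193) = 0.77310.

0.77310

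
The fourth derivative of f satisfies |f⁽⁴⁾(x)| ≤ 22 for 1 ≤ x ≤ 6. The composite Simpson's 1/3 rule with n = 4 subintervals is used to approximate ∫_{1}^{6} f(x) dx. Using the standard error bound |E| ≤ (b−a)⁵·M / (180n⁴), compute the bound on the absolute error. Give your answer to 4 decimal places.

1.4920

|E| ≤ (5)⁵·22 / (180·4⁴) = 68750/46080 = 1.4920.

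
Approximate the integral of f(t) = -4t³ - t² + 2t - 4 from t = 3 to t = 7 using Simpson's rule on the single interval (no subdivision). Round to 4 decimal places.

-2401.3333

S = (b−a)/6 · [f(3) + 4f(5) + f(7)] = 0.666667·[(-115) + 4·(-519) + (-1411)] = -2401.3333.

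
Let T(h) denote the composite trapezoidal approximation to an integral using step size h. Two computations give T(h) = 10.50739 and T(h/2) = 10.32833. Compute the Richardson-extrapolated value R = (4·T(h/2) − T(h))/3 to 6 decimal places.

R = (4·T(h/2) − T(h)) / 3 = (4·10.32833 − 10.50739)/3 = (30.80593)/3 = 10.268643.

10.268643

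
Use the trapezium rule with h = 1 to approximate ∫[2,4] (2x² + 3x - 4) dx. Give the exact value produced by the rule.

h = (4 − 2)/2 = 1.
Nodes x₀,…,x₂ = 2, 3, 4.
f(x) = 2x² + 3x - 4: f₀=10, f₁=23, f₂=40.
(h/2)·[f₀ + 2f₁ + f₂] = 0.5·(96) = 48.

48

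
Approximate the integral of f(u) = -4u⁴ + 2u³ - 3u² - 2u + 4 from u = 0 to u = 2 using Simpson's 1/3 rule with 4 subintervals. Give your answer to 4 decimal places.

h = (2 − 0)/4 = 0.5.
Nodes u₀,…,u₄ = 0, 0.5, 1, 1.5, 2.
f(u) = -4u⁴ + 2u³ - 3u² - 2u + 4: f₀=4, f₁=2.25, f₂=-3, f₃=-19.25, f₄=-60.
(h/3)·[f₀ + 4f₁ + 2f₂ + 4f₃ + f₄] = 0.166667·(-130) = -21.6667.

-21.6667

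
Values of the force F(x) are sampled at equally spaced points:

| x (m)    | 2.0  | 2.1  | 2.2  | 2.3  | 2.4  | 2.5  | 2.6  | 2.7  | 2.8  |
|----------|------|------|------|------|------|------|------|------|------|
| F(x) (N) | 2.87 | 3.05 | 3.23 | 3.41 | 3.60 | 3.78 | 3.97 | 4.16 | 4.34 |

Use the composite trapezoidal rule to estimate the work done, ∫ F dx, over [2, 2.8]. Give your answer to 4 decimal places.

h = 0.1, n = 8.
(h/2)·[y₀ + 2y₁ + 2y₂ + 2y₃ + 2y₄ + 2y₅ + 2y₆ + 2y₇ + y₈] = 0.05·(57.61) = 2.8805.

2.8805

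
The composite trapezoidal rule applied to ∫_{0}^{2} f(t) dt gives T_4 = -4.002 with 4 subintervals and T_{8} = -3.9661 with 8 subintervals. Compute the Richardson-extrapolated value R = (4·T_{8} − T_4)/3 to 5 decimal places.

R = (4·T_{8} − T_4) / 3 = (4·(-3.9661) − (-4.002))/3 = (-11.8624)/3 = -3.95413.

-3.95413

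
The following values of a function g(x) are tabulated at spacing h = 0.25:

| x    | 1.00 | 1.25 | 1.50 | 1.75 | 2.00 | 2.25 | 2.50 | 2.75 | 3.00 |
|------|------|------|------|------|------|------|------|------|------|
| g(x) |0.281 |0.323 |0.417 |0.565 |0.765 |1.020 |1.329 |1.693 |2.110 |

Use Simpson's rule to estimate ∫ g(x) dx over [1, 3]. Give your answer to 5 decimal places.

1.81808

h = 0.25, n = 8.
(h/3)·[y₀ + 4y₁ + 2y₂ + 4y₃ + 2y₄ + 4y₅ + 2y₆ + 4y₇ + y₈] = 0.083333·(21.817) = 1.81808.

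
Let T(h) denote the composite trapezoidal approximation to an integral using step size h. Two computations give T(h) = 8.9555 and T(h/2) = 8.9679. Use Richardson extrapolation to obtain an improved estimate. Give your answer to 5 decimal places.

8.97203

R = (4·T(h/2) − T(h)) / 3 = (4·8.9679 − 8.9555)/3 = (26.9161)/3 = 8.97203.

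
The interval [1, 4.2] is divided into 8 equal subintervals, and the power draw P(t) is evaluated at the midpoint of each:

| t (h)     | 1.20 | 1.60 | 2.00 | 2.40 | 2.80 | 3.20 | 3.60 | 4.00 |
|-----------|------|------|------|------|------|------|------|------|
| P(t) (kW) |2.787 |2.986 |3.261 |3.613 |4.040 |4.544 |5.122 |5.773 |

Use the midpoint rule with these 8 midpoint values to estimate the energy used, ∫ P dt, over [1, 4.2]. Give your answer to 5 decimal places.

12.85040

h = 0.4, n = 8.
h·[y(m₁) + y(m₂) + y(m₃) + y(m₄) + y(m₅) + y(m₆) + y(m₇) + y(m₈)] = 0.4·(32.126) = 12.85040.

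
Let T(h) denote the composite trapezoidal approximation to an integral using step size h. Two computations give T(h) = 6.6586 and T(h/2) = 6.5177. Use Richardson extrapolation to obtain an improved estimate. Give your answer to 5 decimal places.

6.47073

R = (4·T(h/2) − T(h)) / 3 = (4·6.5177 − 6.6586)/3 = (19.4122)/3 = 6.47073.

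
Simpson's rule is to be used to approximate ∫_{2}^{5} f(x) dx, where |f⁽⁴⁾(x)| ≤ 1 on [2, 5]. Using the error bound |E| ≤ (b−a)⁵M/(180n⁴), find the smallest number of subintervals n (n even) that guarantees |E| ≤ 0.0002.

10

Need 243/(180n⁴) ≤ 0.0002.
n⁴ ≥ 243/(180·0.0002) = 6750 ⇒ n ≥ 9.0641, so the smallest even n is 10. (n must be even for Simpson's rule.)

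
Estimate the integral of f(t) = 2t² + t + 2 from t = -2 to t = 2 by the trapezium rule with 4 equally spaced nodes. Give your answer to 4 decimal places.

h = (2 − (-2))/3 = 1.333333.
Nodes t₀,…,t₃ = -2, -0.666667, 0.666667, 2.
f(t) = 2t² + t + 2: f₀=8, f₁=2.222222, f₂=3.555556, f₃=12.
(h/2)·[f₀ + 2f₁ + 2f₂ + f₃] = 0.666667·(31.555556) = 21.0370.

21.0370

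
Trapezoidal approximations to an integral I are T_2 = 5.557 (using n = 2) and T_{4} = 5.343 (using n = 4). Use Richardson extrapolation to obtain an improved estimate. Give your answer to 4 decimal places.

R = (4·T_{4} − T_2) / 3 = (4·5.343 − 5.557)/3 = (15.815)/3 = 5.2717.

5.2717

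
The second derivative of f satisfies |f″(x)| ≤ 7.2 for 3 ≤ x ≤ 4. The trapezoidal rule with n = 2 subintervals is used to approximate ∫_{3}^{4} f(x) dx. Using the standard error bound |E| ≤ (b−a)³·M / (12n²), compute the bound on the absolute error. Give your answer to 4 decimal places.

|E| ≤ (1)³·7.2 / (12·2²) = 7.2/48 = 0.1500.

0.1500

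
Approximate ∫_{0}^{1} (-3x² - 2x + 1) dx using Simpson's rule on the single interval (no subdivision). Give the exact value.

-1

S = (b−a)/6 · [f(0) + 4f(0.5) + f(1)] = 0.166667·[1 + 4·(-0.75) + (-4)] = -1.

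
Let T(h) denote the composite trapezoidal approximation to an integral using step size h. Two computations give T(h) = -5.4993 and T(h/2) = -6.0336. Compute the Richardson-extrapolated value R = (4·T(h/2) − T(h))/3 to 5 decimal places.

-6.21170

R = (4·T(h/2) − T(h)) / 3 = (4·(-6.0336) − (-5.4993))/3 = (-18.6351)/3 = -6.21170.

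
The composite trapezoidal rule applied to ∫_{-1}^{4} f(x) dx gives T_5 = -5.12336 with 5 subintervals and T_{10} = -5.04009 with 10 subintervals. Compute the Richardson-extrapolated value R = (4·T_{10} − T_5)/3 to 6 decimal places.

-5.012333

R = (4·T_{10} − T_5) / 3 = (4·(-5.04009) − (-5.12336))/3 = (-15.03700)/3 = -5.012333.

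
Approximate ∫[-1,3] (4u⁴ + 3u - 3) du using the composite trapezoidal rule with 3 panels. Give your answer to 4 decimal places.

h = (3 − (-1))/3 = 1.333333.
Nodes u₀,…,u₃ = -1, 0.333333, 1.666667, 3.
f(u) = 4u⁴ + 3u - 3: f₀=-2, f₁=-1.950617, f₂=32.864198, f₃=330.
(h/2)·[f₀ + 2f₁ + 2f₂ + f₃] = 0.666667·(389.827160) = 259.8848.

259.8848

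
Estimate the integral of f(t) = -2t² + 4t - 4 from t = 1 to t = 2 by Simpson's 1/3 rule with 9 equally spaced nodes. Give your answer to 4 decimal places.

h = (2 − 1)/8 = 0.125.
Nodes t₀,…,t₈ = 1, 1.125, 1.25, 1.375, 1.5, 1.625, 1.75, 1.875, 2.
f(t) = -2t² + 4t - 4: f₀=-2, f₁=-2.03125, f₂=-2.125, f₃=-2.28125, f₄=-2.5, f₅=-2.78125, f₆=-3.125, f₇=-3.53125, f₈=-4.
(h/3)·[f₀ + 4f₁ + 2f₂ + 4f₃ + 2f₄ + 4f₅ + 2f₆ + 4f₇ + f₈] = 0.041667·(-64) = -2.6667.

-2.6667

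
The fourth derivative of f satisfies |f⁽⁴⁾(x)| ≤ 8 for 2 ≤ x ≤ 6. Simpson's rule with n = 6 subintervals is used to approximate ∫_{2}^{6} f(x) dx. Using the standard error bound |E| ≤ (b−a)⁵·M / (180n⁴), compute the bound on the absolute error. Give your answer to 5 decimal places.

|E| ≤ (4)⁵·8 / (180·6⁴) = 8192/233280 = 0.03512.

0.03512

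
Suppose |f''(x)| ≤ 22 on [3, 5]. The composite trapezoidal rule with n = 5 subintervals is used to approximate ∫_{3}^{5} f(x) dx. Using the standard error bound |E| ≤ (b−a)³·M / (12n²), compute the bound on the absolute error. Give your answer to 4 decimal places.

0.5867

|E| ≤ (2)³·22 / (12·5²) = 176/300 = 0.5867.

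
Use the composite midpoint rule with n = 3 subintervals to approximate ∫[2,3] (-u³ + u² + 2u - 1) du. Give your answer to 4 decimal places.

h = (3 − 2)/3 = 0.333333.
Midpoints m₁,…,m₃ = 2.166667, 2.5, 2.833333.
f(m₁)=-2.143519, f(m₂)=-5.375, f(m₃)=-10.050926.
h·[f(m₁) + f(m₂) + f(m₃)] = 0.333333·(-17.569444) = -5.8565.

-5.8565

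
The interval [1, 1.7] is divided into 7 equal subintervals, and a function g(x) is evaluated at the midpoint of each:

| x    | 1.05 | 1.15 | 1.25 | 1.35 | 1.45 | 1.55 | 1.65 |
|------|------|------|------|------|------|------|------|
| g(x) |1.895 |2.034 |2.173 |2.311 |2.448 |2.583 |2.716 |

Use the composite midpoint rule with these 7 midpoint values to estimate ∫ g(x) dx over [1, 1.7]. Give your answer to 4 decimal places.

1.6160

h = 0.1, n = 7.
h·[y(m₁) + y(m₂) + y(m₃) + y(m₄) + y(m₅) + y(m₆) + y(m₇)] = 0.1·(16.160) = 1.6160.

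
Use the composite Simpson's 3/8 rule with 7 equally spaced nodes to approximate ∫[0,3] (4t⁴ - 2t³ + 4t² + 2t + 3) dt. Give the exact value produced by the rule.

208.125

h = (3 − 0)/6 = 0.5.
Nodes t₀,…,t₆ = 0, 0.5, 1, 1.5, 2, 2.5, 3.
f(t) = 4t⁴ - 2t³ + 4t² + 2t + 3: f₀=3, f₁=5, f₂=11, f₃=28.5, f₄=71, f₅=158, f₆=315.
(3h/8)·[f₀ + 3f₁ + 3f₂ + 2f₃ + 3f₄ + 3f₅ + f₆] = 0.1875·(1110) = 208.125.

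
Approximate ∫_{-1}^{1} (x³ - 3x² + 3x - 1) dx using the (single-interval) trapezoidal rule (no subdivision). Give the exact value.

T = (b−a)/2 · [f(-1) + f(1)] = 1·[(-8) + 0] = -8.

-8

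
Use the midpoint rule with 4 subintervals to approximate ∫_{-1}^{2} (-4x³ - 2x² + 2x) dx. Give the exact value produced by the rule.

h = (2 − (-1))/4 = 0.75.
Midpoints m₁,…,m₄ = -0.625, 0.125, 0.875, 1.625.
f(m₁)=-1.0546875, f(m₂)=0.2109375, f(m₃)=-2.4609375, f(m₄)=-19.1953125.
h·[f(m₁) + f(m₂) + f(m₃) + f(m₄)] = 0.75·(-22.5) = -16.875.

-16.875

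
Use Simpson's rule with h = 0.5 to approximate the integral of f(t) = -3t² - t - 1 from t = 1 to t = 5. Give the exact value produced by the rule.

h = (5 − 1)/8 = 0.5.
Nodes t₀,…,t₈ = 1, 1.5, 2, 2.5, 3, 3.5, 4, 4.5, 5.
f(t) = -3t² - t - 1: f₀=-5, f₁=-9.25, f₂=-15, f₃=-22.25, f₄=-31, f₅=-41.25, f₆=-53, f₇=-66.25, f₈=-81.
(h/3)·[f₀ + 4f₁ + 2f₂ + 4f₃ + 2f₄ + 4f₅ + 2f₆ + 4f₇ + f₈] = 0.166667·(-840) = -140.

-140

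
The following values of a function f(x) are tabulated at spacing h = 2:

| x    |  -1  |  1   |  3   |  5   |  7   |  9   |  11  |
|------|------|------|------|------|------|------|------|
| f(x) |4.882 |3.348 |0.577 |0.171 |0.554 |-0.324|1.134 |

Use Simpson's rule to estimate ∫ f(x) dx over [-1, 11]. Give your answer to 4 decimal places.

14.0387

h = 2, n = 6.
(h/3)·[y₀ + 4y₁ + 2y₂ + 4y₃ + 2y₄ + 4y₅ + y₆] = 0.666667·(21.058) = 14.0387.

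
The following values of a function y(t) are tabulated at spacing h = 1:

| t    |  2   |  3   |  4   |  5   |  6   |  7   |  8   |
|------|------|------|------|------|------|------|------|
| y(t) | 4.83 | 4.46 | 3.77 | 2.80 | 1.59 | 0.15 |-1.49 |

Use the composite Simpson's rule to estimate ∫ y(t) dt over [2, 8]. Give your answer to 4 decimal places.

h = 1, n = 6.
(h/3)·[y₀ + 4y₁ + 2y₂ + 4y₃ + 2y₄ + 4y₅ + y₆] = 0.333333·(43.70) = 14.5667.

14.5667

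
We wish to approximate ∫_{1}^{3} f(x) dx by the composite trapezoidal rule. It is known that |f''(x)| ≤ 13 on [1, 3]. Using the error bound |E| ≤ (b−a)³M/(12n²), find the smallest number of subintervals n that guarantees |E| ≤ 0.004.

Need 104/(12n²) ≤ 0.004.
n² ≥ 104/(12·0.004) = 2166.67 ⇒ n ≥ 46.5475, so the smallest n is 47.

47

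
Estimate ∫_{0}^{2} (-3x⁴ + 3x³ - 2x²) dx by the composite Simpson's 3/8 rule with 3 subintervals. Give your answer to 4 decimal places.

h = (2 − 0)/3 = 0.666667.
Nodes x₀,…,x₃ = 0, 0.666667, 1.333333, 2.
f(x) = -3x⁴ + 3x³ - 2x²: f₀=0, f₁=-0.592593, f₂=-5.925926, f₃=-32.
(3h/8)·[f₀ + 3f₁ + 3f₂ + f₃] = 0.25·(-51.555556) = -12.8889.

-12.8889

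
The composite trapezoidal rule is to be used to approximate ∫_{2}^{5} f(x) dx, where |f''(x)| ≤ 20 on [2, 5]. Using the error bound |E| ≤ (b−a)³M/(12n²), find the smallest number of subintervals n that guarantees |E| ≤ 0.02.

48

Need 540/(12n²) ≤ 0.02.
n² ≥ 540/(12·0.02) = 2250 ⇒ n ≥ 47.4342, so the smallest n is 48.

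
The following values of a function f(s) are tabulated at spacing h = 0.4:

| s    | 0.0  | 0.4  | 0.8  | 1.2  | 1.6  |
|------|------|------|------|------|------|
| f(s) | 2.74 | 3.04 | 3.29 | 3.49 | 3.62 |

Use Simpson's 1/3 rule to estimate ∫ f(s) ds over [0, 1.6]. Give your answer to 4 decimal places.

h = 0.4, n = 4.
(h/3)·[y₀ + 4y₁ + 2y₂ + 4y₃ + y₄] = 0.133333·(39.06) = 5.2080.

5.2080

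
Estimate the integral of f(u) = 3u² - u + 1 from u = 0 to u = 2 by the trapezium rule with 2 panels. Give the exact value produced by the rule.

h = (2 − 0)/2 = 1.
Nodes u₀,…,u₂ = 0, 1, 2.
f(u) = 3u² - u + 1: f₀=1, f₁=3, f₂=11.
(h/2)·[f₀ + 2f₁ + f₂] = 0.5·(18) = 9.

9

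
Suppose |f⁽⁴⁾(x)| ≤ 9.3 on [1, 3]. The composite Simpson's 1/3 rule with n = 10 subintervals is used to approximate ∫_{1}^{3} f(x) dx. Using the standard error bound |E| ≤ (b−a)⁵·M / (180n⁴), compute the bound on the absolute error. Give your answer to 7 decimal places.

0.0001653

|E| ≤ (2)⁵·9.3 / (180·10⁴) = 297.6/1800000 = 0.0001653.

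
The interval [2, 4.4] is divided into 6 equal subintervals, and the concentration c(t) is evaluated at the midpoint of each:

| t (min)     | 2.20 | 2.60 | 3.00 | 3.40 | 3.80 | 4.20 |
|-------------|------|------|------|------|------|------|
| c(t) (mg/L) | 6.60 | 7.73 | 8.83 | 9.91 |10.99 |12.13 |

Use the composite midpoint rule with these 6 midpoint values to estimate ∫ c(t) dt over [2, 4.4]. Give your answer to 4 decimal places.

22.4760

h = 0.4, n = 6.
h·[y(m₁) + y(m₂) + y(m₃) + y(m₄) + y(m₅) + y(m₆)] = 0.4·(56.19) = 22.4760.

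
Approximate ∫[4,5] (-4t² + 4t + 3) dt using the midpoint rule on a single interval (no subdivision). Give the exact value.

M = (b−a)·f(4.5) = 1·(-60) = -60.

-60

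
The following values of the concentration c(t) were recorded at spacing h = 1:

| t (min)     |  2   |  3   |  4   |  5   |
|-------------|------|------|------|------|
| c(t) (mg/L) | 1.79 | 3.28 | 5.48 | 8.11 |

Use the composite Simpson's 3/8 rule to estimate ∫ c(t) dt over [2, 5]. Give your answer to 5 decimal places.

13.56750

h = 1, n = 3.
(3h/8)·[y₀ + 3y₁ + 3y₂ + y₃] = 0.375·(36.18) = 13.56750.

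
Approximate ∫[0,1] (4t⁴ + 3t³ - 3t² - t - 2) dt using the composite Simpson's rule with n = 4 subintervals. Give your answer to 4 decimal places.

-1.9479

h = (1 − 0)/4 = 0.25.
Nodes t₀,…,t₄ = 0, 0.25, 0.5, 0.75, 1.
f(t) = 4t⁴ + 3t³ - 3t² - t - 2: f₀=-2, f₁=-2.375, f₂=-2.625, f₃=-1.90625, f₄=1.
(h/3)·[f₀ + 4f₁ + 2f₂ + 4f₃ + f₄] = 0.083333·(-23.375) = -1.9479.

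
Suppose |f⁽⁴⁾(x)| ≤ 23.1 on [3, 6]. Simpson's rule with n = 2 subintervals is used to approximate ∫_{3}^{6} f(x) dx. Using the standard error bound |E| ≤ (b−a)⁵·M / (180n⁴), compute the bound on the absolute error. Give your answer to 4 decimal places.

|E| ≤ (3)⁵·23.1 / (180·2⁴) = 5613.3/2880 = 1.9491.

1.9491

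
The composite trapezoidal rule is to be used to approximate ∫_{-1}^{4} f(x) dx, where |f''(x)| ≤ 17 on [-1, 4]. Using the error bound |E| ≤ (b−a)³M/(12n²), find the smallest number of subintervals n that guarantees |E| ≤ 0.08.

Need 2125/(12n²) ≤ 0.08.
n² ≥ 2125/(12·0.08) = 2213.54 ⇒ n ≥ 47.0483, so the smallest n is 48.

48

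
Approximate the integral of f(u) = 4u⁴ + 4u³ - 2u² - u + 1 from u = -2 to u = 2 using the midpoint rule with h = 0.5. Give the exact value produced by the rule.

42.0625

h = (2 − (-2))/8 = 0.5.
Midpoints m₁,…,m₈ = -1.75, -1.25, -0.75, -0.25, 0.25, 0.75, 1.25, 1.75.
f(m₁)=12.703125, f(m₂)=1.078125, f(m₃)=0.203125, f(m₄)=1.078125, f(m₅)=0.703125, f(m₆)=2.078125, f(m₇)=14.203125, f(m₈)=52.078125.
h·[f(m₁) + f(m₂) + f(m₃) + f(m₄) + f(m₅) + f(m₆) + f(m₇) + f(m₈)] = 0.5·(84.125) = 42.0625.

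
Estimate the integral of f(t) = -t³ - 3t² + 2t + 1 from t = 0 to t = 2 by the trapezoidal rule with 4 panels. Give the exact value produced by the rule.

h = (2 − 0)/4 = 0.5.
Nodes t₀,…,t₄ = 0, 0.5, 1, 1.5, 2.
f(t) = -t³ - 3t² + 2t + 1: f₀=1, f₁=1.125, f₂=-1, f₃=-6.125, f₄=-15.
(h/2)·[f₀ + 2f₁ + 2f₂ + 2f₃ + f₄] = 0.25·(-26) = -6.5.

-6.5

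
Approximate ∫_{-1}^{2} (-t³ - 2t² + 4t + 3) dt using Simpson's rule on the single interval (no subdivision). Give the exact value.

5.25

S = (b−a)/6 · [f(-1) + 4f(0.5) + f(2)] = 0.5·[(-2) + 4·4.375 + (-5)] = 5.25.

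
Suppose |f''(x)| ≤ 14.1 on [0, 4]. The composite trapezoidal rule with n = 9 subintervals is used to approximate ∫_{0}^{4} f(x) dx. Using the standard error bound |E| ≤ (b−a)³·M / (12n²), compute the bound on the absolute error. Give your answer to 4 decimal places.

|E| ≤ (4)³·14.1 / (12·9²) = 902.4/972 = 0.9284.

0.9284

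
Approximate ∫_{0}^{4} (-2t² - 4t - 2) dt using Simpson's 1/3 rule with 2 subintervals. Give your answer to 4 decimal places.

-82.6667

h = (4 − 0)/2 = 2.
Nodes t₀,…,t₂ = 0, 2, 4.
f(t) = -2t² - 4t - 2: f₀=-2, f₁=-18, f₂=-50.
(h/3)·[f₀ + 4f₁ + f₂] = 0.666667·(-124) = -82.6667.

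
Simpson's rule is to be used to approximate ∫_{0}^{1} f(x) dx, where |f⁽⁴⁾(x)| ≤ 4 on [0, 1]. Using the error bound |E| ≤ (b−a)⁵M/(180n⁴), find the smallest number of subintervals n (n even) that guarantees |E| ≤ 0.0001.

4

Need 4/(180n⁴) ≤ 0.0001.
n⁴ ≥ 4/(180·0.0001) = 222.222 ⇒ n ≥ 3.8610, so the smallest even n is 4. (n must be even for Simpson's rule.)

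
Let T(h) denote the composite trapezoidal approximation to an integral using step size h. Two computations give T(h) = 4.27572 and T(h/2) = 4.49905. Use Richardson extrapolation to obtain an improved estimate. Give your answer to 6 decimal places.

R = (4·T(h/2) − T(h)) / 3 = (4·4.49905 − 4.27572)/3 = (13.72048)/3 = 4.573493.

4.573493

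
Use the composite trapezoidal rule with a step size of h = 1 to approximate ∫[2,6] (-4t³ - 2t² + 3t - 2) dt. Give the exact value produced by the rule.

-1412

h = (6 − 2)/4 = 1.
Nodes t₀,…,t₄ = 2, 3, 4, 5, 6.
f(t) = -4t³ - 2t² + 3t - 2: f₀=-36, f₁=-119, f₂=-278, f₃=-537, f₄=-920.
(h/2)·[f₀ + 2f₁ + 2f₂ + 2f₃ + f₄] = 0.5·(-2824) = -1412.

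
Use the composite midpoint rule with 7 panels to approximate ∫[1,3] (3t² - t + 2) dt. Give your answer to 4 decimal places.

h = (3 − 1)/7 = 0.285714.
Midpoints m₁,…,m₇ = 1.142857, 1.428571, 1.714286, 2, 2.285714, 2.571429, 2.857143.
f(m₁)=4.775510, f(m₂)=6.693878, f(m₃)=9.102041, f(m₄)=12, f(m₅)=15.387755, f(m₆)=19.265306, f(m₇)=23.632653.
h·[f(m₁) + f(m₂) + f(m₃) + f(m₄) + f(m₅) + f(m₆) + f(m₇)] = 0.285714·(90.857143) = 25.9592.

25.9592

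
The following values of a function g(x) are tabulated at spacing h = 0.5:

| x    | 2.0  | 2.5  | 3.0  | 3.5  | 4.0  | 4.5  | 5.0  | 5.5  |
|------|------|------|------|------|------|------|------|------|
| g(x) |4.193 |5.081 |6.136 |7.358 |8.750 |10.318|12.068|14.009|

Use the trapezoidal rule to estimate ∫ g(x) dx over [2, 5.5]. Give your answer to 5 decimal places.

h = 0.5, n = 7.
(h/2)·[y₀ + 2y₁ + 2y₂ + 2y₃ + 2y₄ + 2y₅ + 2y₆ + y₇] = 0.25·(117.624) = 29.40600.

29.40600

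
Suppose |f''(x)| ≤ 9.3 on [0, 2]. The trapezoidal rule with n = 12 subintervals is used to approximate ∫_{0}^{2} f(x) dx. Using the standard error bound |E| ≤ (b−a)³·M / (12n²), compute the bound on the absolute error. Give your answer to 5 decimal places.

|E| ≤ (2)³·9.3 / (12·12²) = 74.4/1728 = 0.04306.

0.04306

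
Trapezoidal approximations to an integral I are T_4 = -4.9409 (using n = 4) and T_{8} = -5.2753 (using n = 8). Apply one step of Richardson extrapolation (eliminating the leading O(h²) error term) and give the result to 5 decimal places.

R = (4·T_{8} − T_4) / 3 = (4·(-5.2753) − (-4.9409))/3 = (-16.1603)/3 = -5.38677.

-5.38677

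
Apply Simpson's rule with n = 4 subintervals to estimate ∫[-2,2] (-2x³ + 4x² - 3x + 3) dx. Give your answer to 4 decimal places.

h = (2 − (-2))/4 = 1.
Nodes x₀,…,x₄ = -2, -1, 0, 1, 2.
f(x) = -2x³ + 4x² - 3x + 3: f₀=41, f₁=12, f₂=3, f₃=2, f₄=-3.
(h/3)·[f₀ + 4f₁ + 2f₂ + 4f₃ + f₄] = 0.333333·(100) = 33.3333.

33.3333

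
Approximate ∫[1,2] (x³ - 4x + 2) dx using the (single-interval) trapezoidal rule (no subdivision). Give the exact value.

T = (b−a)/2 · [f(1) + f(2)] = 0.5·[(-1) + 2] = 0.5.

0.5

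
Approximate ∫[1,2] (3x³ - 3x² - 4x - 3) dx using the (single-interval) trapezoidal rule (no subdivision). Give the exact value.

T = (b−a)/2 · [f(1) + f(2)] = 0.5·[(-7) + 1] = -3.

-3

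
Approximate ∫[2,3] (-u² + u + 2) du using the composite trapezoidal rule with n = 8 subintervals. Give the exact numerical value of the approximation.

-1.8359375

h = (3 − 2)/8 = 0.125.
Nodes u₀,…,u₈ = 2, 2.125, 2.25, 2.375, 2.5, 2.625, 2.75, 2.875, 3.
f(u) = -u² + u + 2: f₀=0, f₁=-0.390625, f₂=-0.8125, f₃=-1.265625, f₄=-1.75, f₅=-2.265625, f₆=-2.8125, f₇=-3.390625, f₈=-4.
(h/2)·[f₀ + 2f₁ + 2f₂ + 2f₃ + 2f₄ + 2f₅ + 2f₆ + 2f₇ + f₈] = 0.0625·(-29.375) = -1.8359375.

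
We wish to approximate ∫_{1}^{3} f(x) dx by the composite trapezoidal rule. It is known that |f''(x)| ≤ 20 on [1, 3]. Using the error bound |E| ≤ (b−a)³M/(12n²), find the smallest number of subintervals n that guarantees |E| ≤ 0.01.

Need 160/(12n²) ≤ 0.01.
n² ≥ 160/(12·0.01) = 1333.33 ⇒ n ≥ 36.5148, so the smallest n is 37.

37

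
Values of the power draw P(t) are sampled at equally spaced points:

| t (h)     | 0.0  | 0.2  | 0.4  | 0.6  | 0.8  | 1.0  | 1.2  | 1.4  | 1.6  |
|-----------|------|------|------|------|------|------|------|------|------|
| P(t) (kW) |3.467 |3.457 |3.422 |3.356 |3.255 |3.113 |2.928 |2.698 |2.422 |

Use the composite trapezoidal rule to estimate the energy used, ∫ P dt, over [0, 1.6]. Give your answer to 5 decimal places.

h = 0.2, n = 8.
(h/2)·[y₀ + 2y₁ + 2y₂ + 2y₃ + 2y₄ + 2y₅ + 2y₆ + 2y₇ + y₈] = 0.1·(50.347) = 5.03470.

5.03470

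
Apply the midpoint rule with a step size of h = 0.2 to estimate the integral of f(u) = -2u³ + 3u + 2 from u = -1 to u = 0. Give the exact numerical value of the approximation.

h = (0 − (-1))/5 = 0.2.
Midpoints m₁,…,m₅ = -0.9, -0.7, -0.5, -0.3, -0.1.
f(m₁)=0.758, f(m₂)=0.586, f(m₃)=0.75, f(m₄)=1.154, f(m₅)=1.702.
h·[f(m₁) + f(m₂) + f(m₃) + f(m₄) + f(m₅)] = 0.2·(4.95) = 0.99.

0.99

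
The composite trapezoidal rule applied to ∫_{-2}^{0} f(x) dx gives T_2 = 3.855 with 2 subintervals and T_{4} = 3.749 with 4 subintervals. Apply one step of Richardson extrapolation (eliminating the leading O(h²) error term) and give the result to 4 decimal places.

3.7137

R = (4·T_{4} − T_2) / 3 = (4·3.749 − 3.855)/3 = (11.141)/3 = 3.7137.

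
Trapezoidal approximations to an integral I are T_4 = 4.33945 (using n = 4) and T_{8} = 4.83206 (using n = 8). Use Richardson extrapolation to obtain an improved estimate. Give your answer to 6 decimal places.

4.996263

R = (4·T_{8} − T_4) / 3 = (4·4.83206 − 4.33945)/3 = (14.98879)/3 = 4.996263.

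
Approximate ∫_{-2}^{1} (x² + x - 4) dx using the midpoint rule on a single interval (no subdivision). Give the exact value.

M = (b−a)·f(-0.5) = 3·(-4.25) = -12.75.

-12.75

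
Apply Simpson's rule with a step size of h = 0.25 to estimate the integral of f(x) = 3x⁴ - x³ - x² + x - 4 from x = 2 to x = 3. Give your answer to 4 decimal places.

102.5182

h = (3 − 2)/4 = 0.25.
Nodes x₀,…,x₄ = 2, 2.25, 2.5, 2.75, 3.
f(x) = 3x⁴ - x³ - x² + x - 4: f₀=34, f₁=58.68359375, f₂=93.8125, f₃=141.96484375, f₄=206.
(h/3)·[f₀ + 4f₁ + 2f₂ + 4f₃ + f₄] = 0.083333·(1230.21875) = 102.5182.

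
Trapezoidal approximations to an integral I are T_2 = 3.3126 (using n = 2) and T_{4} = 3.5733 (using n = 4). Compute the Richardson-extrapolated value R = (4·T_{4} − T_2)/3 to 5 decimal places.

R = (4·T_{4} − T_2) / 3 = (4·3.5733 − 3.3126)/3 = (10.9806)/3 = 3.66020.

3.66020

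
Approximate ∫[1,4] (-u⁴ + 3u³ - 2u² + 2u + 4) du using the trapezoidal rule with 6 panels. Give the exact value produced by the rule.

h = (4 − 1)/6 = 0.5.
Nodes u₀,…,u₆ = 1, 1.5, 2, 2.5, 3, 3.5, 4.
f(u) = -u⁴ + 3u³ - 2u² + 2u + 4: f₀=6, f₁=7.5625, f₂=8, f₃=4.3125, f₄=-8, f₅=-34.9375, f₆=-84.
(h/2)·[f₀ + 2f₁ + 2f₂ + 2f₃ + 2f₄ + 2f₅ + f₆] = 0.25·(-124.125) = -31.03125.

-31.03125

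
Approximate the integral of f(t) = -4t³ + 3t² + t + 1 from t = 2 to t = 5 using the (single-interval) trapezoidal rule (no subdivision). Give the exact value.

-654

T = (b−a)/2 · [f(2) + f(5)] = 1.5·[(-17) + (-419)] = -654.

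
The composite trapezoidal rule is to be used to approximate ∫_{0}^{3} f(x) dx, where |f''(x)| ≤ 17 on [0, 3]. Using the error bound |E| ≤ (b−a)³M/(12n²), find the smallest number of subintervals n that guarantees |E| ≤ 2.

5

Need 459/(12n²) ≤ 2.
n² ≥ 459/(12·2) = 19.125 ⇒ n ≥ 4.3732, so the smallest n is 5.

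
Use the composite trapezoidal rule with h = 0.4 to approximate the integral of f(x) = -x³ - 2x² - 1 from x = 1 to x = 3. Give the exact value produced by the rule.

h = (3 − 1)/5 = 0.4.
Nodes x₀,…,x₅ = 1, 1.4, 1.8, 2.2, 2.6, 3.
f(x) = -x³ - 2x² - 1: f₀=-4, f₁=-7.664, f₂=-13.312, f₃=-21.328, f₄=-32.096, f₅=-46.
(h/2)·[f₀ + 2f₁ + 2f₂ + 2f₃ + 2f₄ + f₅] = 0.2·(-198.8) = -39.76.

-39.76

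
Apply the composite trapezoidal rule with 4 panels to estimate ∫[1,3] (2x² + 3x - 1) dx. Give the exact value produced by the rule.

27.5

h = (3 − 1)/4 = 0.5.
Nodes x₀,…,x₄ = 1, 1.5, 2, 2.5, 3.
f(x) = 2x² + 3x - 1: f₀=4, f₁=8, f₂=13, f₃=19, f₄=26.
(h/2)·[f₀ + 2f₁ + 2f₂ + 2f₃ + f₄] = 0.25·(110) = 27.5.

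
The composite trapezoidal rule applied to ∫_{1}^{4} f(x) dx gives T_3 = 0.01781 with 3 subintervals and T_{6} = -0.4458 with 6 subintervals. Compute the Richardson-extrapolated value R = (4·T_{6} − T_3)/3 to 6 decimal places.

R = (4·T_{6} − T_3) / 3 = (4·(-0.4458) − 0.01781)/3 = (-1.80101)/3 = -0.600337.

-0.600337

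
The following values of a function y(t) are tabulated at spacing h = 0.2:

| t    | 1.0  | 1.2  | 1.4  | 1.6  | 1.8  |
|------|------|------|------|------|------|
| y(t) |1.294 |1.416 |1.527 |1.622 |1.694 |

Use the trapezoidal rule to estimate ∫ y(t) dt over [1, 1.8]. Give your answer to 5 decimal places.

1.21180

h = 0.2, n = 4.
(h/2)·[y₀ + 2y₁ + 2y₂ + 2y₃ + y₄] = 0.1·(12.118) = 1.21180.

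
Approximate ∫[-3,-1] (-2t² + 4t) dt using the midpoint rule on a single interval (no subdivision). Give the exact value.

-32

M = (b−a)·f(-2) = 2·(-16) = -32.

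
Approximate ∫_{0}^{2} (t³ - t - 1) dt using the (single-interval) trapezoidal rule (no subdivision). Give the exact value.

T = (b−a)/2 · [f(0) + f(2)] = 1·[(-1) + 5] = 4.

4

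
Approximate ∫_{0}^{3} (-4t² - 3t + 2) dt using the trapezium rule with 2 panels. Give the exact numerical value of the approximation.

-48

h = (3 − 0)/2 = 1.5.
Nodes t₀,…,t₂ = 0, 1.5, 3.
f(t) = -4t² - 3t + 2: f₀=2, f₁=-11.5, f₂=-43.
(h/2)·[f₀ + 2f₁ + f₂] = 0.75·(-64) = -48.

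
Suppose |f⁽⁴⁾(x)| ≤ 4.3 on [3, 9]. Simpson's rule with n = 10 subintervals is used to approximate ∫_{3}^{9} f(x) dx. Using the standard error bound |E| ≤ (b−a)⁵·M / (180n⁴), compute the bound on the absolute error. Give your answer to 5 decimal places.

|E| ≤ (6)⁵·4.3 / (180·10⁴) = 33436.8/1800000 = 0.01858.

0.01858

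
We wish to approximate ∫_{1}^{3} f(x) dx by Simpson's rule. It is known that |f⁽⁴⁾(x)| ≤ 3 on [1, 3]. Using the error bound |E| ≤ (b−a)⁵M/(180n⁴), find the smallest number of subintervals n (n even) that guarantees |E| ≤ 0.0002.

Need 96/(180n⁴) ≤ 0.0002.
n⁴ ≥ 96/(180·0.0002) = 2666.67 ⇒ n ≥ 7.1861, so the smallest even n is 8. (n must be even for Simpson's rule.)

8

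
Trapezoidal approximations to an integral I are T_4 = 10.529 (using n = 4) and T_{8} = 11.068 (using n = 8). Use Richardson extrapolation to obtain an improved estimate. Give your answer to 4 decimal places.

R = (4·T_{8} − T_4) / 3 = (4·11.068 − 10.529)/3 = (33.743)/3 = 11.2477.

11.2477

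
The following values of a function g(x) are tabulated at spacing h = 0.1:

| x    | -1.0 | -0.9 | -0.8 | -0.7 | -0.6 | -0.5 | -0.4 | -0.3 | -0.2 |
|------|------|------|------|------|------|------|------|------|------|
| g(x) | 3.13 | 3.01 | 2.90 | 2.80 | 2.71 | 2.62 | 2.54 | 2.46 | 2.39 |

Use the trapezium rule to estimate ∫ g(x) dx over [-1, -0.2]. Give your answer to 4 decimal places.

2.1800

h = 0.1, n = 8.
(h/2)·[y₀ + 2y₁ + 2y₂ + 2y₃ + 2y₄ + 2y₅ + 2y₆ + 2y₇ + y₈] = 0.05·(43.60) = 2.1800.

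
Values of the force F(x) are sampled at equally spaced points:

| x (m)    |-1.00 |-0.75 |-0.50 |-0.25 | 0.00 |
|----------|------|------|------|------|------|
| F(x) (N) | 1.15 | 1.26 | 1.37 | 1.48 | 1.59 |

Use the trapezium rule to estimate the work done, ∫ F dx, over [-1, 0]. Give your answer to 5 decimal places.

h = 0.25, n = 4.
(h/2)·[y₀ + 2y₁ + 2y₂ + 2y₃ + y₄] = 0.125·(10.96) = 1.37000.

1.37000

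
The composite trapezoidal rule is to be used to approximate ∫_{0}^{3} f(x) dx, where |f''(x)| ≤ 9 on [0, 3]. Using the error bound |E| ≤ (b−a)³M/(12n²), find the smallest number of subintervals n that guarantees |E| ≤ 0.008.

51

Need 243/(12n²) ≤ 0.008.
n² ≥ 243/(12·0.008) = 2531.25 ⇒ n ≥ 50.3115, so the smallest n is 51.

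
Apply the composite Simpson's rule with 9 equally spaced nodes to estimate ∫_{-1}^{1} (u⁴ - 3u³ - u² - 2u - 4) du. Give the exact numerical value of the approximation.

h = (1 − (-1))/8 = 0.25.
Nodes u₀,…,u₈ = -1, -0.75, -0.5, -0.25, 0, 0.25, 0.5, 0.75, 1.
f(u) = u⁴ - 3u³ - u² - 2u - 4: f₀=1, f₁=-1.48046875, f₂=-2.8125, f₃=-3.51171875, f₄=-4, f₅=-4.60546875, f₆=-5.5625, f₇=-7.01171875, f₈=-9.
(h/3)·[f₀ + 4f₁ + 2f₂ + 4f₃ + 2f₄ + 4f₅ + 2f₆ + 4f₇ + f₈] = 0.083333·(-99.1875) = -8.265625.

-8.265625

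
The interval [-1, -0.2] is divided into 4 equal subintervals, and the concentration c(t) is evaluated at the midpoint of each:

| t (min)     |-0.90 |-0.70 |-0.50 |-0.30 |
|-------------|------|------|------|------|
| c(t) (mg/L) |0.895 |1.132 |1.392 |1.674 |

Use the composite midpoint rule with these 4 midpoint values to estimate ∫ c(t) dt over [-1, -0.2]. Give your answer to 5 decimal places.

h = 0.2, n = 4.
h·[y(m₁) + y(m₂) + y(m₃) + y(m₄)] = 0.2·(5.093) = 1.01860.

1.01860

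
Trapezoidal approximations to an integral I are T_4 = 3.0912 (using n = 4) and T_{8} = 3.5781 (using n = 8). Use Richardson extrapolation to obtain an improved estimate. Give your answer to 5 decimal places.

3.74040

R = (4·T_{8} − T_4) / 3 = (4·3.5781 − 3.0912)/3 = (11.2212)/3 = 3.74040.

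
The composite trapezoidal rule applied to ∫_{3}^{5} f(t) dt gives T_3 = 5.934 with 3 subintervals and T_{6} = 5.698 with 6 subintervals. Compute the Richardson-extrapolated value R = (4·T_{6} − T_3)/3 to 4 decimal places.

R = (4·T_{6} − T_3) / 3 = (4·5.698 − 5.934)/3 = (16.858)/3 = 5.6193.

5.6193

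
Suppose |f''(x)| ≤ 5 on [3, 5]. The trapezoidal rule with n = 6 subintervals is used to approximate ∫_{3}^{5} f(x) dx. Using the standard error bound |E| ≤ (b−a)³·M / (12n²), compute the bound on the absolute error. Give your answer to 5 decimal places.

|E| ≤ (2)³·5 / (12·6²) = 40/432 = 0.09259.

0.09259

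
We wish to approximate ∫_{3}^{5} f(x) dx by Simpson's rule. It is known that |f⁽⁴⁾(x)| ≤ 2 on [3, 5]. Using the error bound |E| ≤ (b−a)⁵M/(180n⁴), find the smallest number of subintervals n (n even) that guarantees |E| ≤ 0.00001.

Need 64/(180n⁴) ≤ 0.00001.
n⁴ ≥ 64/(180·0.00001) = 35555.6 ⇒ n ≥ 13.7318, so the smallest even n is 14. (n must be even for Simpson's rule.)

14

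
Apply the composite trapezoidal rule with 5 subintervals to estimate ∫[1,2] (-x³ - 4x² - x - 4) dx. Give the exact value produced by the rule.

h = (2 − 1)/5 = 0.2.
Nodes x₀,…,x₅ = 1, 1.2, 1.4, 1.6, 1.8, 2.
f(x) = -x³ - 4x² - x - 4: f₀=-10, f₁=-12.688, f₂=-15.984, f₃=-19.936, f₄=-24.592, f₅=-30.
(h/2)·[f₀ + 2f₁ + 2f₂ + 2f₃ + 2f₄ + f₅] = 0.1·(-186.4) = -18.64.

-18.64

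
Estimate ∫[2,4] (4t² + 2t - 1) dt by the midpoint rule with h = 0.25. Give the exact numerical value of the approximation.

h = (4 − 2)/8 = 0.25.
Midpoints m₁,…,m₈ = 2.125, 2.375, 2.625, 2.875, 3.125, 3.375, 3.625, 3.875.
f(m₁)=21.3125, f(m₂)=26.3125, f(m₃)=31.8125, f(m₄)=37.8125, f(m₅)=44.3125, f(m₆)=51.3125, f(m₇)=58.8125, f(m₈)=66.8125.
h·[f(m₁) + f(m₂) + f(m₃) + f(m₄) + f(m₅) + f(m₆) + f(m₇) + f(m₈)] = 0.25·(338.5) = 84.625.

84.625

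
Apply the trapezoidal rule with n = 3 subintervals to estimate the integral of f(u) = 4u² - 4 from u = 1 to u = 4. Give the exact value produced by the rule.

h = (4 − 1)/3 = 1.
Nodes u₀,…,u₃ = 1, 2, 3, 4.
f(u) = 4u² - 4: f₀=0, f₁=12, f₂=32, f₃=60.
(h/2)·[f₀ + 2f₁ + 2f₂ + f₃] = 0.5·(148) = 74.

74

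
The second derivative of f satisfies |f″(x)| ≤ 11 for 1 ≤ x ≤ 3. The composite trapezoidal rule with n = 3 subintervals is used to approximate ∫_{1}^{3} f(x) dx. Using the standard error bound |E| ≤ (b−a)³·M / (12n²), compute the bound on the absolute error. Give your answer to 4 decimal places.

0.8148

|E| ≤ (2)³·11 / (12·3²) = 88/108 = 0.8148.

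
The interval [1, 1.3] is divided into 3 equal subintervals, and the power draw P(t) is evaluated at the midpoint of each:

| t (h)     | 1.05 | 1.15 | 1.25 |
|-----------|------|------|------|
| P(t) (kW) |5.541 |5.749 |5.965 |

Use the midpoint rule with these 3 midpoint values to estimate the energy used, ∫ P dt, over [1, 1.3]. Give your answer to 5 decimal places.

h = 0.1, n = 3.
h·[y(m₁) + y(m₂) + y(m₃)] = 0.1·(17.255) = 1.72550.

1.72550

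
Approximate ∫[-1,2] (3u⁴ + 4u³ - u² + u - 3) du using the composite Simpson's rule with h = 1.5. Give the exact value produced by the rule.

30.375

h = (2 − (-1))/2 = 1.5.
Nodes u₀,…,u₂ = -1, 0.5, 2.
f(u) = 3u⁴ + 4u³ - u² + u - 3: f₀=-6, f₁=-2.0625, f₂=75.
(h/3)·[f₀ + 4f₁ + f₂] = 0.5·(60.75) = 30.375.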